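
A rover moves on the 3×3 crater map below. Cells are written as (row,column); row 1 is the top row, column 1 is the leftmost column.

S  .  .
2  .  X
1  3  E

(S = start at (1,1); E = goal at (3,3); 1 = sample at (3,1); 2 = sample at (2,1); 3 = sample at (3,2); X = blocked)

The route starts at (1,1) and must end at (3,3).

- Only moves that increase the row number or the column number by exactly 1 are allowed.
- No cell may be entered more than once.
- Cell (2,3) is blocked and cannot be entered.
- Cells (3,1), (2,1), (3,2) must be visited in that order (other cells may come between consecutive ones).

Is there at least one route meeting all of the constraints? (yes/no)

no

(2,1) lies above (3,1), so going from (3,1) to (2,1) would need an upward move — but moves only go right/down, so (3,1) cannot be visited before (2,1).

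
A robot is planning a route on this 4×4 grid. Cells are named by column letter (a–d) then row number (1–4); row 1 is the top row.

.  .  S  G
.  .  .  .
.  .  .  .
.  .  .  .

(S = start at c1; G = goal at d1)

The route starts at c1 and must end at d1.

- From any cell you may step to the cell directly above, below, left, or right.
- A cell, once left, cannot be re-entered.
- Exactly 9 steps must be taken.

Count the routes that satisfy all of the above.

18

Need simple routes of exactly 9 moves from c1 to d1 (Manhattan distance 1, so 4 moves are spent on a detour and 4 undoing it).
Branch systematically from the start, pruning whenever the remaining move budget drops below the Manhattan distance to d1 or differs from it in parity. Grouping the completions by first move — via c2: 5; via b1: 13 (no valid completion starts via d1) — and summing: 5 + 13 = 18.
That gives 18 routes.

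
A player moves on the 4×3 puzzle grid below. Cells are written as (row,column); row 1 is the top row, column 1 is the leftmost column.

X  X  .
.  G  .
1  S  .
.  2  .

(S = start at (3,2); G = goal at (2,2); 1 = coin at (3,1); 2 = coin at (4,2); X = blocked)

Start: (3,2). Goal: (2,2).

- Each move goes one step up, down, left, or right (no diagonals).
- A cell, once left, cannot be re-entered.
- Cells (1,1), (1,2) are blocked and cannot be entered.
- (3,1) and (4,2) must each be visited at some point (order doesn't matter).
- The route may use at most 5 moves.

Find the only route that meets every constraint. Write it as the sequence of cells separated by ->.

(3,2) -> (4,2) -> (4,1) -> (3,1) -> (2,1) -> (2,2)

The 5-move cap with required stops at (3,1), (4,2) leaves no slack for detours.
Route from (3,2): down 1 to (4,2), left 1 to (4,1), up 2 to (2,1), right 1 to (2,2) — 5 moves in all.
Check: all required cells visited; 5 ≤ 5 moves.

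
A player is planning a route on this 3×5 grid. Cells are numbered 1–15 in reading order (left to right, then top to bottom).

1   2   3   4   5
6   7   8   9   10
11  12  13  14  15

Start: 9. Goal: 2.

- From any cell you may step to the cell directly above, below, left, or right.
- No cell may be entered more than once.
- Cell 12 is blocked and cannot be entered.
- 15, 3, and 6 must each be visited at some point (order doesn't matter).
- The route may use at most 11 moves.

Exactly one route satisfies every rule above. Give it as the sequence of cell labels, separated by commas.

9, 14, 15, 10, 5, 4, 3, 8, 7, 6, 1, 2

The 11-move cap with required stops at 15, 3, 6 leaves no slack for detours.
Route from 9: down 1 to 14, right 1 to 15, up 2 to 5, left 2 to 3, down 1 to 8, left 2 to 6, up 1 to 1, right 1 to 2 — 11 moves in all.
Check: all required cells visited; 11 ≤ 11 moves.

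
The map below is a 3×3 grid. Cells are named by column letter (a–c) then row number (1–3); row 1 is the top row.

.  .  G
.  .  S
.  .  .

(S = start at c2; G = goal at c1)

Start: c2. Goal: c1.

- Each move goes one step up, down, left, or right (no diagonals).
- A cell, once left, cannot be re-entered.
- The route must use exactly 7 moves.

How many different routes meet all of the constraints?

4

Need simple routes of exactly 7 moves from c2 to c1 (Manhattan distance 1, so 3 moves are spent on a detour and 3 undoing it).
Enumerating: c2 c3 b3 b2 a2 a1 b1 c1 | c2 c3 b3 a3 a2 a1 b1 c1 | c2 c3 b3 a3 a2 b2 b1 c1 | c2 b2 b3 a3 a2 a1 b1 c1.
That gives 4 routes.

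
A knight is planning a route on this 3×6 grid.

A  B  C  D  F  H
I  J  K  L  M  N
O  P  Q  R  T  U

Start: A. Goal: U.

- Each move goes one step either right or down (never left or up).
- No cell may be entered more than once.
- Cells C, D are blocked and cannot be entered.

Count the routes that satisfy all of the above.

A right/down-only route from A to U makes exactly 2 down-moves and 5 right-moves in some order.
With no other constraints that would be C(7,2) = 21 routes.
Subtract routes through each blocked cell (inclusion–exclusion for overlaps): − through C: 10 − through D: 6 + through C&D: 6 → 11.
That gives 11 routes.

11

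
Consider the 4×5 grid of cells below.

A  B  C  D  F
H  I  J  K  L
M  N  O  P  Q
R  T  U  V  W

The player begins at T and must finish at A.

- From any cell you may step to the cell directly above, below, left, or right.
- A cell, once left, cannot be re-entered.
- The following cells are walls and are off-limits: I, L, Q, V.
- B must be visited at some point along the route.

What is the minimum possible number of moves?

6

Any route passes through B somewhere between T and A. Summing Manhattan distances along the two legs (T → B → A) gives a lower bound of 3 + 1 = 4 moves.
That bound ignores the blocked cells. Measuring each leg by the fewest moves that actually steer around them (T→B: 5; B→A: 1) raises the lower bound to 6.
A route of 6 moves exists: T → N → O → J → C → B → A.
Since 6 matches that lower bound, it is optimal.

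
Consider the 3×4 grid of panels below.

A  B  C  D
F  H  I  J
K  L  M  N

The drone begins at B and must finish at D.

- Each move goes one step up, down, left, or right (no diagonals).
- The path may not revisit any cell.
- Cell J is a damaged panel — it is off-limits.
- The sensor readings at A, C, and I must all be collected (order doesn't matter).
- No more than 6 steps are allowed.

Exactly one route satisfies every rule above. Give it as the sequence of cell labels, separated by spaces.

B A F H I C D

The budget equals the shortest possible length, so every move has to be on a shortest route through the required cells.
Route from B: left 1 to A, down 1 to F, right 2 to I, up 1 to C, right 1 to D — 6 moves in all.
Check: all required cells visited; 6 ≤ 6 moves.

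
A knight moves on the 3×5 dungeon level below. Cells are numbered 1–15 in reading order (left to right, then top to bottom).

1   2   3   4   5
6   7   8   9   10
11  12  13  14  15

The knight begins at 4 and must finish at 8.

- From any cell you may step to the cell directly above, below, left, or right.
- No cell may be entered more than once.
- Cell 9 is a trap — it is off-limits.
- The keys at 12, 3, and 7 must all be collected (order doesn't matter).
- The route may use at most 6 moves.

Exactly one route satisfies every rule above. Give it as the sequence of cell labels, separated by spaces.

4 3 2 7 12 13 8

The budget equals the shortest possible length, so every move has to be on a shortest route through the required cells.
Route from 4: left 2 to 2, down 2 to 12, right 1 to 13, up 1 to 8 — 6 moves in all.
Check: all required cells visited; 6 ≤ 6 moves.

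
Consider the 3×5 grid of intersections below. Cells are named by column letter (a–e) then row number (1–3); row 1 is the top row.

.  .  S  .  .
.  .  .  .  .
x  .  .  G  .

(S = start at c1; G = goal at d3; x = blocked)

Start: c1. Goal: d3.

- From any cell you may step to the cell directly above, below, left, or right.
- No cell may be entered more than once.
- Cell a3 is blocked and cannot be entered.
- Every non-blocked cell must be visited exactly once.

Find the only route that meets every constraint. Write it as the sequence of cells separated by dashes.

Need to visit all 14 open cells exactly once, starting at c1 and ending at d3.
Route from c1: left 2 to a1, down 1 to a2, right 1 to b2, down 1 to b3, right 1 to c3, up 1 to c2, right 1 to d2, up 1 to d1, right 1 to e1, down 2 to e3, left 1 to d3 — 13 moves in all.
Check: all 14 open cells covered.

c1 - b1 - a1 - a2 - b2 - b3 - c3 - c2 - d2 - d1 - e1 - e2 - e3 - d3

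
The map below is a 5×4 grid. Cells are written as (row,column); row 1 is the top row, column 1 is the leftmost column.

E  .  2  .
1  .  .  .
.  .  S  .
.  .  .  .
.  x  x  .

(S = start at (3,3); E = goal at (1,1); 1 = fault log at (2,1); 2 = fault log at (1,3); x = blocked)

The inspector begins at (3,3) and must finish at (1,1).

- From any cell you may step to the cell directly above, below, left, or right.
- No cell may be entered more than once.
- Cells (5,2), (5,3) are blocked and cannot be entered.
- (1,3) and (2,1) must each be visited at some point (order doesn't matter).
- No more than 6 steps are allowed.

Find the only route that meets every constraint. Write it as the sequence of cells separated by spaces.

The budget equals the shortest possible length, so every move has to be on a shortest route through the required cells.
Route from (3,3): up 2 to (1,3), left 1 to (1,2), down 1 to (2,2), left 1 to (2,1), up 1 to (1,1) — 6 moves in all.
Check: all required cells visited; 6 ≤ 6 moves.

(3,3) (2,3) (1,3) (1,2) (2,2) (2,1) (1,1)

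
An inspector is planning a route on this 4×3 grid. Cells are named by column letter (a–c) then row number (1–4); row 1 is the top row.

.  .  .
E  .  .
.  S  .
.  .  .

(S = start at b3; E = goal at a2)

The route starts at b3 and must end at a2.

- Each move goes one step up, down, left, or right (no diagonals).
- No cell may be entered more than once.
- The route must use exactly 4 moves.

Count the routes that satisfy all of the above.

3

Need simple routes of exactly 4 moves from b3 to a2 (Manhattan distance 2, so 1 moves are spent on a detour and 1 undoing it).
Enumerating: b3 b2 b1 a1 a2 | b3 b4 a4 a3 a2 | b3 c3 c2 b2 a2.
That gives 3 routes.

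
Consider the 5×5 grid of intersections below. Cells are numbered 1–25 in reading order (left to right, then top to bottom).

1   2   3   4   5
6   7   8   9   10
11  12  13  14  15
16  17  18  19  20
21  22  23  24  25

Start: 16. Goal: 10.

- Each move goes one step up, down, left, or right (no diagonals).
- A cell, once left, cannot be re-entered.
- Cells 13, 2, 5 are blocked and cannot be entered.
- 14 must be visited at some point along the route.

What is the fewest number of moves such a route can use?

Any route passes through 14 somewhere between 16 and 10. Summing Manhattan distances along the two legs (16 → 14 → 10) gives a lower bound of 4 + 2 = 6 moves.
A route of 6 moves achieves this: 16 → 17 → 18 → 19 → 14 → 9 → 10.
Since 6 matches the lower bound, it is optimal.

6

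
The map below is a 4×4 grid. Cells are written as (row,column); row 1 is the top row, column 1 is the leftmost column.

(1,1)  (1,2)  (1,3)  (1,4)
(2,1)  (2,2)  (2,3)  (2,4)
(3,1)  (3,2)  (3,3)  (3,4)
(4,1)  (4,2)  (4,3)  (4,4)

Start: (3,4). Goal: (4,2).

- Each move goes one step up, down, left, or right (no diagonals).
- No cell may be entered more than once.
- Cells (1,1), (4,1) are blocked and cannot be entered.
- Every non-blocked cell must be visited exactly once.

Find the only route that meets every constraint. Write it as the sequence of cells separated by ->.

(3,4) -> (4,4) -> (4,3) -> (3,3) -> (2,3) -> (2,4) -> (1,4) -> (1,3) -> (1,2) -> (2,2) -> (2,1) -> (3,1) -> (3,2) -> (4,2)

Need to visit all 14 open cells exactly once, starting at (3,4) and ending at (4,2).
Cell (3,1) has only two open neighbours ((2,1) and (3,2)), so the path must pass straight through it: one of those is the cell it's entered from and the other is where it exits.
Route from (3,4): down 1 to (4,4), left 1 to (4,3), up 2 to (2,3), right 1 to (2,4), up 1 to (1,4), left 2 to (1,2), down 1 to (2,2), left 1 to (2,1), down 1 to (3,1), right 1 to (3,2), down 1 to (4,2) — 13 moves in all.
Check: all 14 open cells covered.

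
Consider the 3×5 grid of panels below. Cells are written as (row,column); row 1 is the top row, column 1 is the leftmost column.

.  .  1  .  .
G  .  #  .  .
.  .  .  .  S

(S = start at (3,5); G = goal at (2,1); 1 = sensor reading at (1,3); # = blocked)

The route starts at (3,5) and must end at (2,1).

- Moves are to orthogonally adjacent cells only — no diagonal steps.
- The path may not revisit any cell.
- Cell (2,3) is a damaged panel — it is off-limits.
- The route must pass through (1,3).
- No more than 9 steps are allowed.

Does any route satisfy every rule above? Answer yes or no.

yes

One route that works: (3,5) → (2,5) → (1,5) → (1,4) → (1,3) → (1,2) → (2,2) → (2,1).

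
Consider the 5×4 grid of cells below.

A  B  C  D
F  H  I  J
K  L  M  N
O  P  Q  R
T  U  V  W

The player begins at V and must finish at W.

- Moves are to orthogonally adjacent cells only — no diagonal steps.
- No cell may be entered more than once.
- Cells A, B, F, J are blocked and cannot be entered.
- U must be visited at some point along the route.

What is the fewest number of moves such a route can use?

5

Any route passes through U somewhere between V and W. Summing Manhattan distances along the two legs (V → U → W) gives a lower bound of 1 + 2 = 3 moves.
The shortest route satisfying every rule uses 5 moves: V → U → P → Q → R → W.
The bound of 3 isn't tight here; checking systematically, no route of length 3 through 4 satisfies every constraint, so 5 is the minimum.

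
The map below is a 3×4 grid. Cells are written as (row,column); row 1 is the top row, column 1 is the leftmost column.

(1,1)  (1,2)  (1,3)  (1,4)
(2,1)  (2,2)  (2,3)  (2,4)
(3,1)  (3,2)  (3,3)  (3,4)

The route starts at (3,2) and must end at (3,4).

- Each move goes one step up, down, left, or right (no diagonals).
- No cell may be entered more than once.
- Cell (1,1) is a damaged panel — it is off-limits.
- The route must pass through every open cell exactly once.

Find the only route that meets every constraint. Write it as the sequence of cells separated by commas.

Need to visit all 11 open cells exactly once, starting at (3,2) and ending at (3,4).
Cell (2,1) has only two open neighbours ((3,1) and (2,2)), so the path must pass straight through it: one of those is the cell it's entered from and the other is where it exits.
Route from (3,2): left to (3,1), up to (2,1), right to (2,2), up to (1,2), 2× right (reaching (1,4)), down to (2,4), left to (2,3), down to (3,3), right to (3,4) — 10 moves in all.
Check: all 11 open cells covered.

(3,2), (3,1), (2,1), (2,2), (1,2), (1,3), (1,4), (2,4), (2,3), (3,3), (3,4)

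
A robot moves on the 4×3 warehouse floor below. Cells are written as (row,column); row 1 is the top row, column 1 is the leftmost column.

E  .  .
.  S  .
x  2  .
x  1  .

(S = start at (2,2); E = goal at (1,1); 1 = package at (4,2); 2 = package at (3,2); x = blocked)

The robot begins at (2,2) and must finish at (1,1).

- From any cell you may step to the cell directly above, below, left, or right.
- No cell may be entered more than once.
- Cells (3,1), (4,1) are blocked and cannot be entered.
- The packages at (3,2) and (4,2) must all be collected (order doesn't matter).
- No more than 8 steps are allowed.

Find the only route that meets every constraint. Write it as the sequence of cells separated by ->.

(2,2) -> (3,2) -> (4,2) -> (4,3) -> (3,3) -> (2,3) -> (1,3) -> (1,2) -> (1,1)

Any route must reach (3,2) and (4,2) and still end at (1,1) within 8 moves, so the order of the required stops is forced.
Route from (2,2): 2× down (reaching (4,2)), right to (4,3), 3× up (reaching (1,3)), 2× left (reaching (1,1)) — 8 moves in all.
Check: all required cells visited; 8 ≤ 8 moves.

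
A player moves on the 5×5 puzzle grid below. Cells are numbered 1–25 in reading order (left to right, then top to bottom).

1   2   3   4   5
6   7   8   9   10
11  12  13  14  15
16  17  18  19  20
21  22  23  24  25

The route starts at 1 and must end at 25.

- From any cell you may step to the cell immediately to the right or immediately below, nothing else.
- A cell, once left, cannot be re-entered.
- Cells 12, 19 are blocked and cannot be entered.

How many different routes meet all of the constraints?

A right/down-only route from 1 to 25 makes exactly 4 down-moves and 4 right-moves in some order.
With no other constraints that would be C(8,4) = 70 routes.
Subtract routes through each blocked cell (inclusion–exclusion for overlaps): − through 12: 30 − through 19: 40 + through 12&19: 18 → 18.
That gives 18 routes.

18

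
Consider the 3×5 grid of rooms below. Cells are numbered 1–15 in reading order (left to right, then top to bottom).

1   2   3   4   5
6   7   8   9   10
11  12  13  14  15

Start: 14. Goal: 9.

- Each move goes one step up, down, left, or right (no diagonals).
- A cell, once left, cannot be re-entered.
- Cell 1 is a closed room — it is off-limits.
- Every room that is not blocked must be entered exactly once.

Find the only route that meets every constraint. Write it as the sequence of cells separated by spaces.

14 15 10 5 4 3 2 7 6 11 12 13 8 9

Need to visit all 14 open cells exactly once, starting at 14 and ending at 9.
Cell 15 has only two open neighbours (10 and 14), so the path must pass straight through it: one of those is the cell it's entered from and the other is where it exits.
Route from 14: right 1 to 15, up 2 to 5, left 3 to 2, down 1 to 7, left 1 to 6, down 1 to 11, right 2 to 13, up 1 to 8, right 1 to 9 — 13 moves in all.
Check: all 14 open cells covered.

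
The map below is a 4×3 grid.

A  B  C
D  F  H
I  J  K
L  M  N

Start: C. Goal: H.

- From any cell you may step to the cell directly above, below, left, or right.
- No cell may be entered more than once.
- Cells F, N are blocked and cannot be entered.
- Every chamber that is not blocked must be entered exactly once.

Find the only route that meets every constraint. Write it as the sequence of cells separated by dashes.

C - B - A - D - I - L - M - J - K - H

Need to visit all 10 open cells exactly once, starting at C and ending at H.
Route from C: 2× left (reaching A), 3× down (reaching L), right to M, up to J, right to K, up to H — 9 moves in all.
Check: all 10 open cells covered.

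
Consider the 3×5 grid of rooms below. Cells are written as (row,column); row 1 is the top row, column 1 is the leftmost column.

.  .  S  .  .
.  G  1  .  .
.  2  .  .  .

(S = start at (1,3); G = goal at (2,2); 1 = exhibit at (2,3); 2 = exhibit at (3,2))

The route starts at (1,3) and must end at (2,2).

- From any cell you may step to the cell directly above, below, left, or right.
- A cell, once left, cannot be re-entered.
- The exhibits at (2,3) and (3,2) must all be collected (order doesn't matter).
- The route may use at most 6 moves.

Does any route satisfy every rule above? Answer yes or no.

One route that works: (1,3) → (2,3) → (3,3) → (3,2) → (2,2).

yes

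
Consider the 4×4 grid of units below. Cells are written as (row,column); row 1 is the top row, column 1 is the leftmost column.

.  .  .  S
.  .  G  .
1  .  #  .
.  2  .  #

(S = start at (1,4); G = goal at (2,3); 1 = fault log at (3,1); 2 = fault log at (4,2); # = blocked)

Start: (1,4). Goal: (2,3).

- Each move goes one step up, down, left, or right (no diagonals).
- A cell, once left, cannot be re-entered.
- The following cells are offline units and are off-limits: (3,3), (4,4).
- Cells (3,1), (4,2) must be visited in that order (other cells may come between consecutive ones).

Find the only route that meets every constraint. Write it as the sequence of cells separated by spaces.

(1,4) (1,3) (1,2) (1,1) (2,1) (3,1) (4,1) (4,2) (3,2) (2,2) (2,3)

The waypoints must appear in the order (3,1), (4,2), with no cell reused.
Route from (1,4): left 3 to (1,1), down 3 to (4,1), right 1 to (4,2), up 2 to (2,2), right 1 to (2,3) — 10 moves in all.
Check: order respected (1 at step 5, 2 at step 7).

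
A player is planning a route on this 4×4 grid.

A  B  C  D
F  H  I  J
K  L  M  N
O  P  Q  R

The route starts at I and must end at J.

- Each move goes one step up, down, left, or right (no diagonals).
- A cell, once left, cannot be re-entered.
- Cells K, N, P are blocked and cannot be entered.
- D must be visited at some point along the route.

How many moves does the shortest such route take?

Any route passes through D somewhere between I and J. Summing Manhattan distances along the two legs (I → D → J) gives a lower bound of 2 + 1 = 3 moves.
A route of 3 moves achieves this: I → C → D → J.
Since 3 matches the lower bound, it is optimal.

3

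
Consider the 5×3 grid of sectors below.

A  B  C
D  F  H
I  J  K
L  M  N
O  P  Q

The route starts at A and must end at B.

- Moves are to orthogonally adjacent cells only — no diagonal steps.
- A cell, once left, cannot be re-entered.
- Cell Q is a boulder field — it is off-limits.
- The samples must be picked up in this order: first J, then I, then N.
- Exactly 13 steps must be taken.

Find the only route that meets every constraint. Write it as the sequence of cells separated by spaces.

A D F J I L O P M N K H C B

The waypoints must appear in the order J, I, N, with no cell reused.
Route from A: down 1 to D, right 1 to F, down 1 to J, left 1 to I, down 2 to O, right 1 to P, up 1 to M, right 1 to N, up 3 to C, left 1 to B — 13 moves in all.
Check: order respected (J at step 3, I at step 4, N at step 9); 13 moves as required.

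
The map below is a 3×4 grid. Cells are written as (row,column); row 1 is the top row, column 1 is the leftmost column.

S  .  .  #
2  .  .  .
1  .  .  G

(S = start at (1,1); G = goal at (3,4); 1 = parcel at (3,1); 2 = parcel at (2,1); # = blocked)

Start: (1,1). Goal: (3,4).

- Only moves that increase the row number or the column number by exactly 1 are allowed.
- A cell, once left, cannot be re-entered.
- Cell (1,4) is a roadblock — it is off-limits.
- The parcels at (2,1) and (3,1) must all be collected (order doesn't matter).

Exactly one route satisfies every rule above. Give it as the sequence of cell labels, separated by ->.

(1,1) -> (2,1) -> (3,1) -> (3,2) -> (3,3) -> (3,4)

Moves only go right or down, so the column and row indices never decrease.
Route from (1,1): 2× down (reaching (3,1)), 3× right (reaching (3,4)) — 5 moves in all.
Check: all required cells visited.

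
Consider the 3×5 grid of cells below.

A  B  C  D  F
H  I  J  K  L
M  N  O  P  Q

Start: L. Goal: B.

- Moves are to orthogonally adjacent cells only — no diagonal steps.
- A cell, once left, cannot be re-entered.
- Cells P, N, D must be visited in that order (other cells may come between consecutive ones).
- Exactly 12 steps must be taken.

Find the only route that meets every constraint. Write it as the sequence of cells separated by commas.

L, Q, P, O, N, M, H, I, J, K, D, C, B

The waypoints must appear in the order P, N, D, with no cell reused.
Route from L: down to Q, 4× left (reaching M), up to H, 3× right (reaching K), up to D, 2× left (reaching B) — 12 moves in all.
Check: order respected (P at step 2, N at step 4, D at step 10); 12 moves as required.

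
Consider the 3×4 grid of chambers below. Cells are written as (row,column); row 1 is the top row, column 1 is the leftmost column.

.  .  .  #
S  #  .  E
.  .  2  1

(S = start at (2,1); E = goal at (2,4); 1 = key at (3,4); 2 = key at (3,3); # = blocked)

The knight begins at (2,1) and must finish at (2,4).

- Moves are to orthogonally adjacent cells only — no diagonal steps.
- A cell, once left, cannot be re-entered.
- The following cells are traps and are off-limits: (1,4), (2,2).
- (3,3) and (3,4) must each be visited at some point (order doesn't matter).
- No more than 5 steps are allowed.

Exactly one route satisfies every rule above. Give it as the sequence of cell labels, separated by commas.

(2,1), (3,1), (3,2), (3,3), (3,4), (2,4)

The budget equals the shortest possible length, so every move has to be on a shortest route through the required cells.
Route from (2,1): down to (3,1), 3× right (reaching (3,4)), up to (2,4) — 5 moves in all.
Check: all required cells visited; 5 ≤ 5 moves.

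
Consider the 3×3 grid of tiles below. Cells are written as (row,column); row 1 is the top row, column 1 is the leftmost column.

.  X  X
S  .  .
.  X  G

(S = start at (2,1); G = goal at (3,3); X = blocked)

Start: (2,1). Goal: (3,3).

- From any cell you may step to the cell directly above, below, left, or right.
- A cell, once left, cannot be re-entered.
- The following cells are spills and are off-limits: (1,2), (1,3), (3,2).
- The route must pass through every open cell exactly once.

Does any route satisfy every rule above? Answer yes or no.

Cell (1,1) has only one open neighbour but is neither the start nor the goal, so a Hamiltonian route would have to both enter and leave it through the same neighbour — impossible without revisiting.

no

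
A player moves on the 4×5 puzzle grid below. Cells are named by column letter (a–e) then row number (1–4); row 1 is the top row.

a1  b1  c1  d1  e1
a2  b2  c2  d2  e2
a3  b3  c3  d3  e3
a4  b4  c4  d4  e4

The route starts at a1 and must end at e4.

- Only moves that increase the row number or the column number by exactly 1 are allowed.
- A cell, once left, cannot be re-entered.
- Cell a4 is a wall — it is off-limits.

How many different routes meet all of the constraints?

34

A right/down-only route from a1 to e4 makes exactly 3 down-moves and 4 right-moves in some order.
With no other constraints that would be C(7,3) = 35 routes.
Subtract routes through each blocked cell (inclusion–exclusion for overlaps): − through a4: 1 → 34.
That gives 34 routes.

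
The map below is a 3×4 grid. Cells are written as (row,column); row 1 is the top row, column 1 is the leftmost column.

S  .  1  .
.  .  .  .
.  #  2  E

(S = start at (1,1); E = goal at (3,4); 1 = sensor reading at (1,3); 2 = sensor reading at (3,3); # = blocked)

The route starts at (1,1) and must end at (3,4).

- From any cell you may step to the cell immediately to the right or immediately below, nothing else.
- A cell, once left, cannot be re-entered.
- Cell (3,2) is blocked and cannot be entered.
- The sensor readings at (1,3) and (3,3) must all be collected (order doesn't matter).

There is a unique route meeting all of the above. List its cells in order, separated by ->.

Moves only go right or down, so the column and row indices never decrease.
Route from (1,1): 2× right (reaching (1,3)), 2× down (reaching (3,3)), right to (3,4) — 5 moves in all.
Check: all required cells visited.

(1,1) -> (1,2) -> (1,3) -> (2,3) -> (3,3) -> (3,4)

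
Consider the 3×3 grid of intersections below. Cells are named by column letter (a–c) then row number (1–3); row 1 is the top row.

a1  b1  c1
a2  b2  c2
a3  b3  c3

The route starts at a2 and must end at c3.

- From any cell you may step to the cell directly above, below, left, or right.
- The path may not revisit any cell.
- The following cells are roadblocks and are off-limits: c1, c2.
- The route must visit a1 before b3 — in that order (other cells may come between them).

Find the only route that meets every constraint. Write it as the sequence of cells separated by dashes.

The waypoints must appear in the order a1, b3, with no cell reused.
Route from a2: up to a1, right to b1, 2× down (reaching b3), right to c3 — 5 moves in all.
Check: order respected (a1 at step 1, b3 at step 4).

a2 - a1 - b1 - b2 - b3 - c3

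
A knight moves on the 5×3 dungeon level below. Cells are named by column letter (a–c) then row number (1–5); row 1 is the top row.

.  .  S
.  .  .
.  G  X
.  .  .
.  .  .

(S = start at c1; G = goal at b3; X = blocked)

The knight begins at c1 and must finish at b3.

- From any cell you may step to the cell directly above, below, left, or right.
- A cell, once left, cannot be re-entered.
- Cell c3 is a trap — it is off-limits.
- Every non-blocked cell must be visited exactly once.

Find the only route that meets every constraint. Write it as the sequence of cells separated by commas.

c1, c2, b2, b1, a1, a2, a3, a4, a5, b5, c5, c4, b4, b3

Need to visit all 14 open cells exactly once, starting at c1 and ending at b3.
Route from c1: down to c2, left to b2, up to b1, left to a1, 4× down (reaching a5), 2× right (reaching c5), up to c4, left to b4, up to b3 — 13 moves in all.
Check: all 14 open cells covered.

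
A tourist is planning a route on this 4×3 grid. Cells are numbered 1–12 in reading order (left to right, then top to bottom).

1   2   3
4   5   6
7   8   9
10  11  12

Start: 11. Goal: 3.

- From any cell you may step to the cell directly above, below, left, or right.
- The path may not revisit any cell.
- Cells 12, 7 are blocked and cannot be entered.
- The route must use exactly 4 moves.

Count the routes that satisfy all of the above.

Need simple routes of exactly 4 moves from 11 to 3 (Manhattan distance 4, so 0 moves are spent on a detour and 0 undoing it).
Enumerating: 11 8 5 2 3 | 11 8 5 6 3 | 11 8 9 6 3.
That gives 3 routes.

3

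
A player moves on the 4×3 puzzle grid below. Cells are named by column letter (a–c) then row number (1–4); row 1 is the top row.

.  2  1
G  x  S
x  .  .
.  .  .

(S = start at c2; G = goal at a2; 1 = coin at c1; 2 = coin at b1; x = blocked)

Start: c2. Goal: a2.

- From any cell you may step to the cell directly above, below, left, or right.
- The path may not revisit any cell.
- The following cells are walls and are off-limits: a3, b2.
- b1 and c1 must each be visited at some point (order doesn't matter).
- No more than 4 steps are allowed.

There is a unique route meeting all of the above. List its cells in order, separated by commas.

Any route must reach b1 and c1 and still end at a2 within 4 moves, so the order of the required stops is forced.
Route from c2: up 1 to c1, left 2 to a1, down 1 to a2 — 4 moves in all.
Check: all required cells visited; 4 ≤ 4 moves.

c2, c1, b1, a1, a2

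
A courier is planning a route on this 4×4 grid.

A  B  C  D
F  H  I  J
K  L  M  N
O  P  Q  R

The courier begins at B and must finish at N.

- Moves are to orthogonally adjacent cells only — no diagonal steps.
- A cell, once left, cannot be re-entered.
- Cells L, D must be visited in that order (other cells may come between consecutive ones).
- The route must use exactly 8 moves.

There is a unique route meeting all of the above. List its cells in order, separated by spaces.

The waypoints must appear in the order L, D, with no cell reused.
Route from B: 2× down (reaching L), right to M, 2× up (reaching C), right to D, 2× down (reaching N) — 8 moves in all.
Check: order respected (L at step 2, D at step 6); 8 moves as required.

B H L M I C D J N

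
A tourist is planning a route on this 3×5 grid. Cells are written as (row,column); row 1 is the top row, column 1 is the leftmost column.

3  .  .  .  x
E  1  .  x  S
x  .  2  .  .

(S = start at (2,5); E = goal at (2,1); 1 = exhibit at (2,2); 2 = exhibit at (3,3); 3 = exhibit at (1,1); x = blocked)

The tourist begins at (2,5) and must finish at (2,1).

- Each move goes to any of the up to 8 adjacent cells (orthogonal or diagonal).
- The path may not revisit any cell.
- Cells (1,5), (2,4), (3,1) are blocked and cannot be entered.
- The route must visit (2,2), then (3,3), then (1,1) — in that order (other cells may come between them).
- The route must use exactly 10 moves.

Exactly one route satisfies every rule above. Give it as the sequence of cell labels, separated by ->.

The waypoints must appear in the order (2,2), (3,3), (1,1), with no cell reused.
Route from (2,5): up-left 1 to (1,4), left 1 to (1,3), down-left 1 to (2,2), down 1 to (3,2), right 2 to (3,4), up-left 2 to (1,2), left 1 to (1,1), down 1 to (2,1) — 10 moves in all.
Check: order respected (1 at step 3, 2 at step 5, 3 at step 9); 10 moves as required.

(2,5) -> (1,4) -> (1,3) -> (2,2) -> (3,2) -> (3,3) -> (3,4) -> (2,3) -> (1,2) -> (1,1) -> (2,1)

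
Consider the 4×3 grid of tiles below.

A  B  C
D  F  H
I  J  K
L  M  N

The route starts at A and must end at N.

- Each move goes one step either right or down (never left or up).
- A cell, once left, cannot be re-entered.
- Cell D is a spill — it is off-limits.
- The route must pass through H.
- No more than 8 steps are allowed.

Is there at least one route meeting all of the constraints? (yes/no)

One route that works: A → B → F → H → K → N.

yes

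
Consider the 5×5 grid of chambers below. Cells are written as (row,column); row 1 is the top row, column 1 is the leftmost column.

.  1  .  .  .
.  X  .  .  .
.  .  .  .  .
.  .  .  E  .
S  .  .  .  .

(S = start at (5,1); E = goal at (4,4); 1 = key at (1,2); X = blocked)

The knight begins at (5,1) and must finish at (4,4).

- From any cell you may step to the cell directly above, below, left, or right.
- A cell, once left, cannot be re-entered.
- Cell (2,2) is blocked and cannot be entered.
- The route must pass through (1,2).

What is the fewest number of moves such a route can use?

Any route passes through (1,2) somewhere between (5,1) and (4,4). Summing Manhattan distances along the two legs ((5,1) → (1,2) → (4,4)) gives a lower bound of 5 + 5 = 10 moves.
A route of 10 moves achieves this: (5,1) → (4,1) → (3,1) → (2,1) → (1,1) → (1,2) → (1,3) → (2,3) → (3,3) → (4,3) → (4,4).
Since 10 matches the lower bound, it is optimal.

10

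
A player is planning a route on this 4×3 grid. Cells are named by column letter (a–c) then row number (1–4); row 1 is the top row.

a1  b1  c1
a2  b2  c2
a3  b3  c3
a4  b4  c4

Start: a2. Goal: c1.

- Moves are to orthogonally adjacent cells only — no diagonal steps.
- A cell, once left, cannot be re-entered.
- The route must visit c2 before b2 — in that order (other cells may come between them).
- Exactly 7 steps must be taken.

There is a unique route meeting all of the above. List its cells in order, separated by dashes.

The waypoints must appear in the order c2, b2, with no cell reused.
Route from a2: down 1 to a3, right 2 to c3, up 1 to c2, left 1 to b2, up 1 to b1, right 1 to c1 — 7 moves in all.
Check: order respected (c2 at step 4, b2 at step 5); 7 moves as required.

a2 - a3 - b3 - c3 - c2 - b2 - b1 - c1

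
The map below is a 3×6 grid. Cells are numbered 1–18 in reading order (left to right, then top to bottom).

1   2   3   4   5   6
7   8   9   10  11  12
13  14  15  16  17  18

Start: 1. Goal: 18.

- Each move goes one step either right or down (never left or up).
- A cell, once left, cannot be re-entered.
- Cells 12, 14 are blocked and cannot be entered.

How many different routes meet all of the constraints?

A right/down-only route from 1 to 18 makes exactly 2 down-moves and 5 right-moves in some order.
With no other constraints that would be C(7,2) = 21 routes.
Subtract routes through each blocked cell (inclusion–exclusion for overlaps): − through 12: 6 − through 14: 3 → 12.
That gives 12 routes.

12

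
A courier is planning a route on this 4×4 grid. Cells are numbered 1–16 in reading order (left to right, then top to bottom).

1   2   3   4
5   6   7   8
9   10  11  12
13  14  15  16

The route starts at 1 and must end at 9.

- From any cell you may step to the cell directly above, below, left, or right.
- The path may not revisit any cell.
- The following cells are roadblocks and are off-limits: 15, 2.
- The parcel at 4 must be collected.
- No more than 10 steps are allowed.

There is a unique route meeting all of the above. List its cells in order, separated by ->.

Any route must reach 4 and still end at 9 within 10 moves, so the order of the required stops is forced.
Route from 1: down 1 to 5, right 2 to 7, up 1 to 3, right 1 to 4, down 2 to 12, left 3 to 9 — 10 moves in all.
Check: all required cells visited; 10 ≤ 10 moves.

1 -> 5 -> 6 -> 7 -> 3 -> 4 -> 8 -> 12 -> 11 -> 10 -> 9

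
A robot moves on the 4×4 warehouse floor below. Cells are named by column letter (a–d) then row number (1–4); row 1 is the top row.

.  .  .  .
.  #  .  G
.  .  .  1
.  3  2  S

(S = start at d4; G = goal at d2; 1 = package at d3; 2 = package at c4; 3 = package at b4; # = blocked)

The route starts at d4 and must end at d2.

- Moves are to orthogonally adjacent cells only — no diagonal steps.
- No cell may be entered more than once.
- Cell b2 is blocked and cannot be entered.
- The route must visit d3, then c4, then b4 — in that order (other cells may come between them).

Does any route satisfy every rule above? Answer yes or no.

yes

One route that works: d4 → d3 → c3 → c4 → b4 → b3 → a3 → a2 → a1 → b1 → c1 → c2 → d2.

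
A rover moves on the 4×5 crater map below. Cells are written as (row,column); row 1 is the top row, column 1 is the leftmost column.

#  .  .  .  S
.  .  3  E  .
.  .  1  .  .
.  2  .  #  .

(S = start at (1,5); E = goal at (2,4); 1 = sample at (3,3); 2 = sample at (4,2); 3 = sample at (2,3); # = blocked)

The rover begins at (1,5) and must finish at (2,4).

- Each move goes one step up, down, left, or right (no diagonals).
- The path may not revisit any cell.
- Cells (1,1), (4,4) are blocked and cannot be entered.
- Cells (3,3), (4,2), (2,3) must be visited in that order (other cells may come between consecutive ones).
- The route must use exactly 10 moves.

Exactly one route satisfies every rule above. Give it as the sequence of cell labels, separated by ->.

(1,5) -> (2,5) -> (3,5) -> (3,4) -> (3,3) -> (4,3) -> (4,2) -> (3,2) -> (2,2) -> (2,3) -> (2,4)

The waypoints must appear in the order (3,3), (4,2), (2,3), with no cell reused.
Route from (1,5): 2× down (reaching (3,5)), 2× left (reaching (3,3)), down to (4,3), left to (4,2), 2× up (reaching (2,2)), 2× right (reaching (2,4)) — 10 moves in all.
Check: order respected (1 at step 4, 2 at step 6, 3 at step 9); 10 moves as required.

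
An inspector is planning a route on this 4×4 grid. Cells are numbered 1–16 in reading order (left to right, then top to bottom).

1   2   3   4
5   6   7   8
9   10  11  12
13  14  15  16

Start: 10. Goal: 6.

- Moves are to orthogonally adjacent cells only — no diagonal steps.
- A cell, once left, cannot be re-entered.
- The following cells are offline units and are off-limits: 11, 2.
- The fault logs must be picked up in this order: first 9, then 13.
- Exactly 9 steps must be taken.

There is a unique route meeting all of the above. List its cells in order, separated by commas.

10, 9, 13, 14, 15, 16, 12, 8, 7, 6

The waypoints must appear in the order 9, 13, with no cell reused.
Route from 10: left 1 to 9, down 1 to 13, right 3 to 16, up 2 to 8, left 2 to 6 — 9 moves in all.
Check: order respected (9 at step 1, 13 at step 2); 9 moves as required.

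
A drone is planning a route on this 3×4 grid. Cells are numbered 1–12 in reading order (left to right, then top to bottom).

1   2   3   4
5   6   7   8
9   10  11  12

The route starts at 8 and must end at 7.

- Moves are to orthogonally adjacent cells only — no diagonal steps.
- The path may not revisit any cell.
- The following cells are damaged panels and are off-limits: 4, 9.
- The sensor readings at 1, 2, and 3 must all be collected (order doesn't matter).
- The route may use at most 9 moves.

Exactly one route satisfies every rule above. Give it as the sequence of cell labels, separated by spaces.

Any route must reach 1, 2, and 3 and still end at 7 within 9 moves, so the order of the required stops is forced.
Route from 8: down 1 to 12, left 2 to 10, up 1 to 6, left 1 to 5, up 1 to 1, right 2 to 3, down 1 to 7 — 9 moves in all.
Check: all required cells visited; 9 ≤ 9 moves.

8 12 11 10 6 5 1 2 3 7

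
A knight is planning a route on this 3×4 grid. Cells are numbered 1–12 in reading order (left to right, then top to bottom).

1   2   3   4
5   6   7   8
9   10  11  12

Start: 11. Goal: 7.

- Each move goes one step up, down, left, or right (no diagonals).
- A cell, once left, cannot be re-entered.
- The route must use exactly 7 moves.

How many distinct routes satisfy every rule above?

6

Need simple routes of exactly 7 moves from 11 to 7 (Manhattan distance 1, so 3 moves are spent on a detour and 3 undoing it).
Enumerating: 11 10 6 2 3 4 8 7 | 11 10 6 5 1 2 3 7 | 11 10 9 5 1 2 6 7 | 11 10 9 5 1 2 3 7 | 11 10 9 5 6 2 3 7 | 11 12 8 4 3 2 6 7.
That gives 6 routes.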